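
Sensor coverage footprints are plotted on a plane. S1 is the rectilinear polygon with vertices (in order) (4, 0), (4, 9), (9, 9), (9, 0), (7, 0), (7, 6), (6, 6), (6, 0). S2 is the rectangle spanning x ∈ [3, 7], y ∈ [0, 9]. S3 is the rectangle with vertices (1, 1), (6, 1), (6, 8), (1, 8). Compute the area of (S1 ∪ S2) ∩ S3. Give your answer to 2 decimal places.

The region (S1 ∪ S2) ∩ S3 is the polygon with vertices (3,8), (6,8), (6,1), (3,1).
By the shoelace formula its area is 21.00.

21.00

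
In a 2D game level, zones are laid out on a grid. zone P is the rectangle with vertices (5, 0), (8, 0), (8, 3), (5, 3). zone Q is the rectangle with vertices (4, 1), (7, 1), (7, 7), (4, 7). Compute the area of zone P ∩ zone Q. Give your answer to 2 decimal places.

|zone P∩zone Q|: x∈[5,7], y∈[1,3] → 2·2 = 4.

4.00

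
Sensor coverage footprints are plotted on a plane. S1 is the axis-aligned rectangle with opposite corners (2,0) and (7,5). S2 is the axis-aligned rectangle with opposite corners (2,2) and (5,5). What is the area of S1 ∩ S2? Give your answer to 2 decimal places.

9.00

|S1∩S2|: x∈[2,5], y∈[2,5] → 3·3 = 9.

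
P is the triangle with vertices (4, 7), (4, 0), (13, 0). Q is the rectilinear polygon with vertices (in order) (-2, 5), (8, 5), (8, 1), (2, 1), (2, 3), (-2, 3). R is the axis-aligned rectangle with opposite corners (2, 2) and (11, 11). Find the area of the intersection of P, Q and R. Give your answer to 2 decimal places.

11.21

The intersection is the polygon with vertices (6.571,5), (8,3.889), (8,2), (4,2), (4,5).
By the shoelace formula its area is 11.21.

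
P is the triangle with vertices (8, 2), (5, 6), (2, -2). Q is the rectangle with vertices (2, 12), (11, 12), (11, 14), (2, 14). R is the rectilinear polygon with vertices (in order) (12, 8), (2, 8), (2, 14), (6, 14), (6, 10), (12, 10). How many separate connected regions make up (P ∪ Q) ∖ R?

2

(P ∪ Q) ∖ R splits into 2 disjoint pieces (area 18, area 10).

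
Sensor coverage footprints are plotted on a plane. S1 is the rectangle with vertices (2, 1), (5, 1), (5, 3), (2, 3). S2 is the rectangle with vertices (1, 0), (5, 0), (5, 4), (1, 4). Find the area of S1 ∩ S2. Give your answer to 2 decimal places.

6.00

|S1∩S2|: x∈[2,5], y∈[1,3] → 3·2 = 6.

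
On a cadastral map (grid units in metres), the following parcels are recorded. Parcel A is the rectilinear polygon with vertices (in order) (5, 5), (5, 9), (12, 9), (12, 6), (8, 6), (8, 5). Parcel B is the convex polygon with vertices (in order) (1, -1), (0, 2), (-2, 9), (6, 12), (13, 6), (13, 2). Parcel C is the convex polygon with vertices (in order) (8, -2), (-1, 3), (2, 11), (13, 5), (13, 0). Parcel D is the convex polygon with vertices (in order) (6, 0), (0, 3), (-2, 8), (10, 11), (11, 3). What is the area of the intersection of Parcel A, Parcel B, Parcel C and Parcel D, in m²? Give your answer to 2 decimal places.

The intersection is the polygon with vertices (10.585,6.317), (10.625,6), (8,6), (8,5), (5,5), (5,9), (5.667,9).
By the shoelace formula its area is 13.16.

13.16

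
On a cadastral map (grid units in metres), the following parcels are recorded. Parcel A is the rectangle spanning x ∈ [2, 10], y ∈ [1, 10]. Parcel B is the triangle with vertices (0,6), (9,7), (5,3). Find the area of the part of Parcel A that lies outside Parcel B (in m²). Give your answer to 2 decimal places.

|Parcel A| = 72, |Parcel A∩Parcel B| = 14.5778.
|Parcel A ∖ Parcel B| = |Parcel A| − |Parcel A∩Parcel B| = 72 − 14.5778 = 57.42.

57.42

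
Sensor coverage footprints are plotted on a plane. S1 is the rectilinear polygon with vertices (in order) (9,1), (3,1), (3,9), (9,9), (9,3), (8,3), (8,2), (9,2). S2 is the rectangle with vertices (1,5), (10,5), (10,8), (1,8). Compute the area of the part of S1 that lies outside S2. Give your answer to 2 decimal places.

29.00

|S1| = 47, |S1∩S2| = 18.
|S1 ∖ S2| = |S1| − |S1∩S2| = 47 − 18 = 29.00.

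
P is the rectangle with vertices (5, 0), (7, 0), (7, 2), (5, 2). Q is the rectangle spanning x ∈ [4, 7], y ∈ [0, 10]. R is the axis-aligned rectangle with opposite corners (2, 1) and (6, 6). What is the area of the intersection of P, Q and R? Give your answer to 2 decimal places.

1.00

The intersection is the polygon with vertices (5,2), (6,2), (6,1), (5,1).
By the shoelace formula its area is 1.00.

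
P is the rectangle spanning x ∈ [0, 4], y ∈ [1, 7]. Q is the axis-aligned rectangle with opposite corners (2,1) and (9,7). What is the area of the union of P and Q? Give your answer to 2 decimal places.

54.00

By inclusion–exclusion:
Individual areas: |P| = 24, |Q| = 42.
|P∩Q|: x∈[2,4], y∈[1,7] → 2·6 = 12.
|P ∪ Q| = 66 − 12 = 54.00.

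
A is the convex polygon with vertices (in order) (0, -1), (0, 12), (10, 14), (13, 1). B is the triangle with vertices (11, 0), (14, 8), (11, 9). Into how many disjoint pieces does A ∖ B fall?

2

A ∖ B splits into 2 disjoint pieces (area 143.5812, area 2.3951).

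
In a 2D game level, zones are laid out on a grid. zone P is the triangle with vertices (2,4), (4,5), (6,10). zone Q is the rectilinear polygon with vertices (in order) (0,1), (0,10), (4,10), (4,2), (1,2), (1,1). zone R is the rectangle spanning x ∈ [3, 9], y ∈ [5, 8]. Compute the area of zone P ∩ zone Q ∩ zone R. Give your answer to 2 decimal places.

The intersection is the polygon with vertices (4,7), (4,5), (3,5), (3,5.5).
By the shoelace formula its area is 1.25.

1.25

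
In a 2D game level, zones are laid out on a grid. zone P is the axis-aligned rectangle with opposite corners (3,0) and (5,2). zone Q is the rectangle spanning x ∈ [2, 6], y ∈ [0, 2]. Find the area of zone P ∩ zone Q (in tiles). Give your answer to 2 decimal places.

4.00

|zone P∩zone Q|: x∈[3,5], y∈[0,2] → 2·2 = 4.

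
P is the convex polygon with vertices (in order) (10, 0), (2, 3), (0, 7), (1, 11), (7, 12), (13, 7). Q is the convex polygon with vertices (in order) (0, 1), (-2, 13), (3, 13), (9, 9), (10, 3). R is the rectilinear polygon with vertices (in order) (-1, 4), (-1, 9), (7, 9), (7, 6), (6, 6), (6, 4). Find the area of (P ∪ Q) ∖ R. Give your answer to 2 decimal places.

|P ∪ Q| = 133.6594.
|(P ∪ Q) ∩ R| = 37.25.
|(P ∪ Q) ∖ R| = 133.6594 − 37.25 = 96.41.

96.41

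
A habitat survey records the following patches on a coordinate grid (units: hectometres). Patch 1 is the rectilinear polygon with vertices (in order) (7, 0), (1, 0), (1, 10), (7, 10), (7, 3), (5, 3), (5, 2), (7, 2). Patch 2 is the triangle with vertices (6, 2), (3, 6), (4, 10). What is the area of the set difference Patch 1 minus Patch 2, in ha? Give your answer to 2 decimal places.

|Patch 1| = 58, |Patch 1∩Patch 2| = 7.75.
|Patch 1 ∖ Patch 2| = |Patch 1| − |Patch 1∩Patch 2| = 58 − 7.75 = 50.25.

50.25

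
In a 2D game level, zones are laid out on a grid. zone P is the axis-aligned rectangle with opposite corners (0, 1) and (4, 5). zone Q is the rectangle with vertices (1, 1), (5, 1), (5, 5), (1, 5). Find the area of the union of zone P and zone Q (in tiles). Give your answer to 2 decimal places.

By inclusion–exclusion:
Individual areas: |zone P| = 16, |zone Q| = 16.
|zone P∩zone Q|: x∈[1,4], y∈[1,5] → 3·4 = 12.
|zone P ∪ zone Q| = 32 − 12 = 20.00.

20.00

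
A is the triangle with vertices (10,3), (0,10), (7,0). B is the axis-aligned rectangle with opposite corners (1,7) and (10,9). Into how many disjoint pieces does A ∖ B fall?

A ∖ B splits into 2 disjoint pieces (area 22.2214, area 0.4286).

2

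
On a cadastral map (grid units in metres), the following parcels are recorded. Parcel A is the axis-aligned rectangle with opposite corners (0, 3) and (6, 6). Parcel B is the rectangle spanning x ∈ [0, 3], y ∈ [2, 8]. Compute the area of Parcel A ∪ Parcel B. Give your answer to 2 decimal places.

27.00

By inclusion–exclusion:
Individual areas: |Parcel A| = 18, |Parcel B| = 18.
|Parcel A∩Parcel B|: x∈[0,3], y∈[3,6] → 3·3 = 9.
|Parcel A ∪ Parcel B| = 36 − 9 = 27.00.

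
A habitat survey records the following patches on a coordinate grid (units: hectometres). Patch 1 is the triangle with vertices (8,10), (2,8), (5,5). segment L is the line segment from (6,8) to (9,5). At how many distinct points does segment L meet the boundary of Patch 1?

1

The segment meets the boundary at (6.5,7.5).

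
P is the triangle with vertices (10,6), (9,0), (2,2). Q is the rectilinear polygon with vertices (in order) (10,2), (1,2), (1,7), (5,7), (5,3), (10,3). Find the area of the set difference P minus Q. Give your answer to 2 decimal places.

15.33

|P| = 22, |P∩Q| = 6.6667.
|P ∖ Q| = |P| − |P∩Q| = 22 − 6.6667 = 15.33.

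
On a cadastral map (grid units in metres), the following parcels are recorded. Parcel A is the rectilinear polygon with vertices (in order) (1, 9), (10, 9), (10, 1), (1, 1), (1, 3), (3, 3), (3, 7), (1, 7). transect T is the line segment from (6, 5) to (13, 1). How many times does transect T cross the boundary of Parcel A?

The segment meets the boundary at (10,2.714).

1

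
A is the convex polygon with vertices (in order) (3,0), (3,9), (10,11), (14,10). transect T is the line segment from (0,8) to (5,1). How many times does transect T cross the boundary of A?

The segment meets the boundary at (4.646,1.496), (3,3.8).

2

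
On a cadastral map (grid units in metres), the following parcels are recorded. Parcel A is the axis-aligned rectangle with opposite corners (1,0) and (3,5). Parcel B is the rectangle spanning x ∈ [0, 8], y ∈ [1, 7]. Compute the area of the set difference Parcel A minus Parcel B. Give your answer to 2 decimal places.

|Parcel A∩Parcel B|: x∈[1,3], y∈[1,5] → 2·4 = 8.
|Parcel A| = 10.
|Parcel A ∖ Parcel B| = |Parcel A| − |Parcel A∩Parcel B| = 10 − 8 = 2.00.

2.00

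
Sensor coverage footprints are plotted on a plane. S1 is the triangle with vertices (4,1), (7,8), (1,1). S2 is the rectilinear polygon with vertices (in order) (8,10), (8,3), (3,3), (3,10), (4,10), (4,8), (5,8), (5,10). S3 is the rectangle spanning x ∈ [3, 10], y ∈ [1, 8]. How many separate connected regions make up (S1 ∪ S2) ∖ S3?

(S1 ∪ S2) ∖ S3 splits into 3 disjoint pieces (area 2.3333, area 2, area 6).

3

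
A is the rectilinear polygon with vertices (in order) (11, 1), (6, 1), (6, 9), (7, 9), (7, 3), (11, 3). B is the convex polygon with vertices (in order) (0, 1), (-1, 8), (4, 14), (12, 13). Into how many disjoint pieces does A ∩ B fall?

A ∩ B is a single connected region.

1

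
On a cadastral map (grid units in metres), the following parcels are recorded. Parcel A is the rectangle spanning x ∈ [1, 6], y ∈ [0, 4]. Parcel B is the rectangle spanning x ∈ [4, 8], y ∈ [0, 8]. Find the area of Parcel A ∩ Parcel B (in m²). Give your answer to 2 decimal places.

8.00

|Parcel A∩Parcel B|: x∈[4,6], y∈[0,4] → 2·4 = 8.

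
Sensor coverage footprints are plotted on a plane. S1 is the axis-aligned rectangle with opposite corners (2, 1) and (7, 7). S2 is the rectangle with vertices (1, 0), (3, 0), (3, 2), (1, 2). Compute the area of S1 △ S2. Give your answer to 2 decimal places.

32.00

|S1∩S2|: x∈[2,3], y∈[1,2] → 1·1 = 1.
|S1 △ S2| = |S1| + |S2| − 2·|S1∩S2| = 30 + 4 − 2 = 32.00.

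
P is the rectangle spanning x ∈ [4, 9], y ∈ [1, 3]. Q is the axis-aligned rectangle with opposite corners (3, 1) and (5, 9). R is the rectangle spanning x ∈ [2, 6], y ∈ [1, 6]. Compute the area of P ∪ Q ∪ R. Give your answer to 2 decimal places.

32.00

By inclusion–exclusion:
Individual areas: |P| = 10, |Q| = 16, |R| = 20.
|P∩Q|: x∈[4,5], y∈[1,3] → 1·2 = 2.
|P∩R|: x∈[4,6], y∈[1,3] → 2·2 = 4.
|Q∩R|: x∈[3,5], y∈[1,6] → 2·5 = 10.
|P∩Q∩R| = 2.
|P ∪ Q ∪ R| = 46 − 16 + 2 = 32.00.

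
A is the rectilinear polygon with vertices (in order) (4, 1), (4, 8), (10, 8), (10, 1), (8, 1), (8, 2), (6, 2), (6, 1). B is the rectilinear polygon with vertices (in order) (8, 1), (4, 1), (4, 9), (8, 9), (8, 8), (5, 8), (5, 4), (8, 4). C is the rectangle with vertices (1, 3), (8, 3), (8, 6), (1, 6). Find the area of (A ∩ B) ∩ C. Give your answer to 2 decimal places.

The region (A ∩ B) ∩ C is the polygon with vertices (5,4), (8,4), (8,3), (4,3), (4,6), (5,6).
By the shoelace formula its area is 6.00.

6.00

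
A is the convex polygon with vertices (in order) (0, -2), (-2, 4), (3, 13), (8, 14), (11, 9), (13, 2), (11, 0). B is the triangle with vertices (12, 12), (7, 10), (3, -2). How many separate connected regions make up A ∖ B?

2

A ∖ B splits into 2 disjoint pieces (area 90.0645, area 48.3805).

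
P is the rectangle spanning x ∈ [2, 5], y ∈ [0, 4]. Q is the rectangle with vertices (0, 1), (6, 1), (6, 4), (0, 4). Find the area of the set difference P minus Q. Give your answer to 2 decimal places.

3.00

|P∩Q|: x∈[2,5], y∈[1,4] → 3·3 = 9.
|P| = 12.
|P ∖ Q| = |P| − |P∩Q| = 12 − 9 = 3.00.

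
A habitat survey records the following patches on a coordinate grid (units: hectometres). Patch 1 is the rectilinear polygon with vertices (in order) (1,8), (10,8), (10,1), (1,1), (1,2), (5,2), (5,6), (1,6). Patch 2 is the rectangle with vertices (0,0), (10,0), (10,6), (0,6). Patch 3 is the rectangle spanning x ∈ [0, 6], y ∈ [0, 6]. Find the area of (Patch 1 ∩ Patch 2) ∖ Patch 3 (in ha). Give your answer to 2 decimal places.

20.00

|Patch 1 ∩ Patch 2| = 29.
|(Patch 1 ∩ Patch 2) ∩ Patch 3| = 9.
|(Patch 1 ∩ Patch 2) ∖ Patch 3| = 29 − 9 = 20.00.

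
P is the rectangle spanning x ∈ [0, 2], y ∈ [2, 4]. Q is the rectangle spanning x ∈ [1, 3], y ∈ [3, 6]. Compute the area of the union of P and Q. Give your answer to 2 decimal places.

9.00

By inclusion–exclusion:
Individual areas: |P| = 4, |Q| = 6.
|P∩Q|: x∈[1,2], y∈[3,4] → 1·1 = 1.
|P ∪ Q| = 10 − 1 = 9.00.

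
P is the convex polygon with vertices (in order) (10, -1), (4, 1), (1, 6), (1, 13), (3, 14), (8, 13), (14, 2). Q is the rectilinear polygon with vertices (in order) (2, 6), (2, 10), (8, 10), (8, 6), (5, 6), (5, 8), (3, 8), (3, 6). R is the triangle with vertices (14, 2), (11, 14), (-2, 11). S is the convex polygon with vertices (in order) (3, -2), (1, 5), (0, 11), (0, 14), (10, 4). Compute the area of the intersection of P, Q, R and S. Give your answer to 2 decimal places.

The intersection is the polygon with vertices (6.889,6), (5,7.062), (5,8), (3.333,8), (2,8.75), (2,10), (4,10), (8,6).
By the shoelace formula its area is 8.50.

8.50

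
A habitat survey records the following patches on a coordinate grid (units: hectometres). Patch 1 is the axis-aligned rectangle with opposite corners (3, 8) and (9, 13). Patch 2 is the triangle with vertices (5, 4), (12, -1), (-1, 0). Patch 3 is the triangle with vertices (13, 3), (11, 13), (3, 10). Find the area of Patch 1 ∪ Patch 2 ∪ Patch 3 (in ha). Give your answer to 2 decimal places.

86.11

By inclusion–exclusion:
Individual areas: |Patch 1| = 30, |Patch 2| = 29, |Patch 3| = 43.
|Patch 1∩Patch 2| = 0.
|Patch 1∩Patch 3| = 15.8929.
|Patch 2∩Patch 3| = 0.
|Patch 1∩Patch 2∩Patch 3| = 0.
|Patch 1 ∪ Patch 2 ∪ Patch 3| = 102 − 15.8929 + 0 = 86.11.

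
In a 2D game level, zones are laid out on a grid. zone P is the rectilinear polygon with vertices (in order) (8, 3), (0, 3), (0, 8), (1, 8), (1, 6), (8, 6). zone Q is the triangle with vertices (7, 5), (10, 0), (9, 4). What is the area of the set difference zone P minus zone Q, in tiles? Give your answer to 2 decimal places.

25.42

|zone P| = 26, |zone P∩zone Q| = 0.5833.
|zone P ∖ zone Q| = |zone P| − |zone P∩zone Q| = 26 − 0.5833 = 25.42.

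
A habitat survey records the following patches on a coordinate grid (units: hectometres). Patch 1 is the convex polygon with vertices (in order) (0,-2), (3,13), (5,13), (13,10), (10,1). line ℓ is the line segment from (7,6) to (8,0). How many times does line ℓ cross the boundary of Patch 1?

1

The segment meets the boundary at (7.937,0.381).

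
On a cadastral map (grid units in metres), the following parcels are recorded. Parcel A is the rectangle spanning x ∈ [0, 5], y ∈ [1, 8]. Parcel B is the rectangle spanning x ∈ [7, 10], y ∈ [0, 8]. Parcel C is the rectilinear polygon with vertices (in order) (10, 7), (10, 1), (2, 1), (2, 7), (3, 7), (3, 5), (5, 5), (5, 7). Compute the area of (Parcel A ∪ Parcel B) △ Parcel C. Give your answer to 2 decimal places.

39.00

|Parcel A ∪ Parcel B| = 59.
|(Parcel A ∪ Parcel B) ∩ Parcel C| = 32.
|(Parcel A ∪ Parcel B) △ Parcel C| = 59 + 44 − 64 = 39.00.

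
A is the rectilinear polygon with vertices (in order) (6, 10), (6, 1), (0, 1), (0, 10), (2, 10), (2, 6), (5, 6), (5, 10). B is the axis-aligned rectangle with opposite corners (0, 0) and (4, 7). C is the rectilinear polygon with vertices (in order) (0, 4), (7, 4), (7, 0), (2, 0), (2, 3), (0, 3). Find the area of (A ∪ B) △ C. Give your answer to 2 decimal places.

|A ∪ B| = 48.
|(A ∪ B) ∩ C| = 16.
|(A ∪ B) △ C| = 48 + 22 − 32 = 38.00.

38.00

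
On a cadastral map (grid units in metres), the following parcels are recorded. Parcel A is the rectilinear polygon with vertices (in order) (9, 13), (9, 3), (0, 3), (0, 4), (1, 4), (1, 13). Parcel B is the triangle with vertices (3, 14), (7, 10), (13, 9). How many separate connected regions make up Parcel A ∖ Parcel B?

2

Parcel A ∖ Parcel B splits into 2 disjoint pieces (area 4, area 70.1667).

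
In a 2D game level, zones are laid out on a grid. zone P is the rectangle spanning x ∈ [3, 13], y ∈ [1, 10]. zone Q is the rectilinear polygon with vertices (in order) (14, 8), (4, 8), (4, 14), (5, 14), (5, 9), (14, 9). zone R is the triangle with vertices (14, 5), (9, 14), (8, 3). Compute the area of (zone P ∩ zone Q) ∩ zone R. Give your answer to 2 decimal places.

The region (zone P ∩ zone Q) ∩ zone R is the polygon with vertices (8.454,8), (8.546,9), (11.778,9), (12.333,8).
By the shoelace formula its area is 3.56.

3.56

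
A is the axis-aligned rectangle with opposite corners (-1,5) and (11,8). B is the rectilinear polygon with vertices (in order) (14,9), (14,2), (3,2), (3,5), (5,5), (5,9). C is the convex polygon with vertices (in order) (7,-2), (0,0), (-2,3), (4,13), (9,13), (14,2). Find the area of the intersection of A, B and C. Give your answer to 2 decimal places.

18.00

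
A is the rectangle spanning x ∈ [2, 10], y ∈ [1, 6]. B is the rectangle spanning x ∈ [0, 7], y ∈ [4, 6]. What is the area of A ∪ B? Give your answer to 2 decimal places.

By inclusion–exclusion:
Individual areas: |A| = 40, |B| = 14.
|A∩B|: x∈[2,7], y∈[4,6] → 5·2 = 10.
|A ∪ B| = 54 − 10 = 44.00.

44.00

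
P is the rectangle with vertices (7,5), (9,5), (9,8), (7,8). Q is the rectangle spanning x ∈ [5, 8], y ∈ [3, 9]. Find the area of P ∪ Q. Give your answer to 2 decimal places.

21.00

By inclusion–exclusion:
Individual areas: |P| = 6, |Q| = 18.
|P∩Q|: x∈[7,8], y∈[5,8] → 1·3 = 3.
|P ∪ Q| = 24 − 3 = 21.00.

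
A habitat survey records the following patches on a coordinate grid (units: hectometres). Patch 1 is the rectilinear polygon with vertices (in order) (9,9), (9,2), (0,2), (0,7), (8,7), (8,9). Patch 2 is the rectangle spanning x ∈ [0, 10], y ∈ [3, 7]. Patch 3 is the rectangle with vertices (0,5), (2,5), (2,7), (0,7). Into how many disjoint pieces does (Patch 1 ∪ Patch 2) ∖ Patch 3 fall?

1

(Patch 1 ∪ Patch 2) ∖ Patch 3 is a single connected region.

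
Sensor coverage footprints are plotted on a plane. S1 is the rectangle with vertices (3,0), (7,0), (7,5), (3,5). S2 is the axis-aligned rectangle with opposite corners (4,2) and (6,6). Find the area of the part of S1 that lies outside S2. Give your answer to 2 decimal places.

|S1∩S2|: x∈[4,6], y∈[2,5] → 2·3 = 6.
|S1| = 20.
|S1 ∖ S2| = |S1| − |S1∩S2| = 20 − 6 = 14.00.

14.00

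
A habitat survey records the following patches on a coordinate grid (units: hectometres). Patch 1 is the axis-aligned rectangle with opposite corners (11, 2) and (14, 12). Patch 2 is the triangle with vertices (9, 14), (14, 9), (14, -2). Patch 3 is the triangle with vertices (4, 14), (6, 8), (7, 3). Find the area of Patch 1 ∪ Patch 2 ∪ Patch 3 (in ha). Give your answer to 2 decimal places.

38.90

By inclusion–exclusion:
Individual areas: |Patch 1| = 30, |Patch 2| = 27.5, |Patch 3| = 2.
|Patch 1∩Patch 2| = 20.6.
|Patch 1∩Patch 3| = 0.
|Patch 2∩Patch 3| = 0.
|Patch 1∩Patch 2∩Patch 3| = 0.
|Patch 1 ∪ Patch 2 ∪ Patch 3| = 59.5 − 20.6 + 0 = 38.90.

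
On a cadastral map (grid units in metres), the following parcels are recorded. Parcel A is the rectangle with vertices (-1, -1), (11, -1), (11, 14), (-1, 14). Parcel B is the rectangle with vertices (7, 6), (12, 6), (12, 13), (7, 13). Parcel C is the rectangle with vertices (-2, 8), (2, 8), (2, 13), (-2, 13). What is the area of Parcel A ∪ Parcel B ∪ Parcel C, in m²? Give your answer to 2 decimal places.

By inclusion–exclusion:
Individual areas: |Parcel A| = 180, |Parcel B| = 35, |Parcel C| = 20.
|Parcel A∩Parcel B|: x∈[7,11], y∈[6,13] → 4·7 = 28.
|Parcel A∩Parcel C|: x∈[-1,2], y∈[8,13] → 3·5 = 15.
|Parcel B∩Parcel C| = 0 (no overlap).
|Parcel A∩Parcel B∩Parcel C| = 0.
|Parcel A ∪ Parcel B ∪ Parcel C| = 235 − 43 + 0 = 192.00.

192.00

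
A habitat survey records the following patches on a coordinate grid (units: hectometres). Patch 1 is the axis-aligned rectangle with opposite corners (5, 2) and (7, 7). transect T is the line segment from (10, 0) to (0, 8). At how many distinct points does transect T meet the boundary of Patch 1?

2

The segment meets the boundary at (5,4), (7,2.4).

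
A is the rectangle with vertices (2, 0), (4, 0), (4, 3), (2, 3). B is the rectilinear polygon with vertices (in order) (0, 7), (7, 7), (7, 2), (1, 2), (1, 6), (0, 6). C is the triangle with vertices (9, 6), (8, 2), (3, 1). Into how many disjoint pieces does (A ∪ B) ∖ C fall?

1

(A ∪ B) ∖ C is a single connected region.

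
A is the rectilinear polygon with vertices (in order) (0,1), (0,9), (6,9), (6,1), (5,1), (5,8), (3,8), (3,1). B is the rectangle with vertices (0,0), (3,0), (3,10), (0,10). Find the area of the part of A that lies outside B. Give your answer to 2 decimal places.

|A| = 34, |A∩B| = 24.
|A ∖ B| = |A| − |A∩B| = 34 − 24 = 10.00.

10.00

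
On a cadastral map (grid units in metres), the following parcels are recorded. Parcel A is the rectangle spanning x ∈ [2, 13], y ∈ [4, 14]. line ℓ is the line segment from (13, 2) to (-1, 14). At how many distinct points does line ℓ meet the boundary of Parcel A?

The segment meets the boundary at (2,11.429), (10.667,4).

2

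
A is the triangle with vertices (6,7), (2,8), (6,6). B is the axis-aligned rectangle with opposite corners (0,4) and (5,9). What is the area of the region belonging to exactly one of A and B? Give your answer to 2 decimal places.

24.75

|A| = 2, |B| = 25, |A∩B| = 1.125.
|A △ B| = |A| + |B| − 2·|A∩B| = 2 + 25 − 2.25 = 24.75.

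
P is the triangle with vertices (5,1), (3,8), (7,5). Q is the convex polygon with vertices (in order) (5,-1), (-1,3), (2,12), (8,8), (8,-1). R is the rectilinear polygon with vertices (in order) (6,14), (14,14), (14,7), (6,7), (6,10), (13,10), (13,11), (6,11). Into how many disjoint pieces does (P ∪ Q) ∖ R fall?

(P ∪ Q) ∖ R is a single connected region.

1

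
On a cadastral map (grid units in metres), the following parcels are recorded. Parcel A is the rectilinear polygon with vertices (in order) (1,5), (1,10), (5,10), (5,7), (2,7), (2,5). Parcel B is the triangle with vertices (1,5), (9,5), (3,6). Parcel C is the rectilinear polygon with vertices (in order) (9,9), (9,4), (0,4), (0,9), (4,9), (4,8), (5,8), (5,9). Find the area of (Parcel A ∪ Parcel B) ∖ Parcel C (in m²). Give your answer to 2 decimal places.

5.00

|Parcel A ∪ Parcel B| = 17.75.
|(Parcel A ∪ Parcel B) ∩ Parcel C| = 12.75.
|(Parcel A ∪ Parcel B) ∖ Parcel C| = 17.75 − 12.75 = 5.00.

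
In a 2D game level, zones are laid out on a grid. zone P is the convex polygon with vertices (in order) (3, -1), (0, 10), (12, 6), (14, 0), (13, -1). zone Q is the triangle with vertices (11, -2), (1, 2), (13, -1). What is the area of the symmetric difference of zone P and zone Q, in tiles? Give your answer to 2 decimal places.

94.75

|zone P| = 99, |zone Q| = 9, |zone P∩zone Q| = 6.6238.
|zone P △ zone Q| = |zone P| + |zone Q| − 2·|zone P∩zone Q| = 99 + 9 − 13.2476 = 94.75.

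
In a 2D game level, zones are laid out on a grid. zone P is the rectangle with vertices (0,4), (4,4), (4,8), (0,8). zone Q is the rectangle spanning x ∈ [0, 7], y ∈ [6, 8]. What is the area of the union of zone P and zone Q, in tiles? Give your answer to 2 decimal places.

By inclusion–exclusion:
Individual areas: |zone P| = 16, |zone Q| = 14.
|zone P∩zone Q|: x∈[0,4], y∈[6,8] → 4·2 = 8.
|zone P ∪ zone Q| = 30 − 8 = 22.00.

22.00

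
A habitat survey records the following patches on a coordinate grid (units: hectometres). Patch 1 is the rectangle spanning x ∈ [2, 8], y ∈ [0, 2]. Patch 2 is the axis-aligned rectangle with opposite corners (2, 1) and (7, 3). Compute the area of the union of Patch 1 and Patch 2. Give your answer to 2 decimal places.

17.00

By inclusion–exclusion:
Individual areas: |Patch 1| = 12, |Patch 2| = 10.
|Patch 1∩Patch 2|: x∈[2,7], y∈[1,2] → 5·1 = 5.
|Patch 1 ∪ Patch 2| = 22 − 5 = 17.00.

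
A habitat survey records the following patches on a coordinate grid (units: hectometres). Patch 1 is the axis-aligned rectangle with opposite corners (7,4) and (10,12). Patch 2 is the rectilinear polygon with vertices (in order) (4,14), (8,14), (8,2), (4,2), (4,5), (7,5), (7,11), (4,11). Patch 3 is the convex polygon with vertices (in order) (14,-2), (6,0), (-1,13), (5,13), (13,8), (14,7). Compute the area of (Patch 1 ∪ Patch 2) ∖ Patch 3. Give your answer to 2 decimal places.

10.60

|Patch 1 ∪ Patch 2| = 46.
|(Patch 1 ∪ Patch 2) ∩ Patch 3| = 35.3963.
|(Patch 1 ∪ Patch 2) ∖ Patch 3| = 46 − 35.3963 = 10.60.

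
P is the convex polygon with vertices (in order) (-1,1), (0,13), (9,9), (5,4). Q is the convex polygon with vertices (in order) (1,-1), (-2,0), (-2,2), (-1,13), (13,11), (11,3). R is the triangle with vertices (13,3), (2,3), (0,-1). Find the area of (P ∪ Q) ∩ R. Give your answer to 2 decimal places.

The region (P ∪ Q) ∩ R is the polygon with vertices (4.333,0.333), (0.52,-0.84), (0.143,-0.714), (2,3), (11,3).
By the shoelace formula its area is 19.27.

19.27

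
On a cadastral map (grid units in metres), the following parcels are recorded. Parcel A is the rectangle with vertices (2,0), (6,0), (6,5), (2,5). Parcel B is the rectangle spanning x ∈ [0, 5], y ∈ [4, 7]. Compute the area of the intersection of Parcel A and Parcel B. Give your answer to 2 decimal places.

3.00

|Parcel A∩Parcel B|: x∈[2,5], y∈[4,5] → 3·1 = 3.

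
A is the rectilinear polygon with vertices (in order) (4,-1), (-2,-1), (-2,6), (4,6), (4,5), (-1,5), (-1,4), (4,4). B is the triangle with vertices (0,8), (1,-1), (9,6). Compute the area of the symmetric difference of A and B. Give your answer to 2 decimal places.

44.15

|A| = 37, |B| = 39.5, |A∩B| = 16.1736.
|A △ B| = |A| + |B| − 2·|A∩B| = 37 + 39.5 − 32.3472 = 44.15.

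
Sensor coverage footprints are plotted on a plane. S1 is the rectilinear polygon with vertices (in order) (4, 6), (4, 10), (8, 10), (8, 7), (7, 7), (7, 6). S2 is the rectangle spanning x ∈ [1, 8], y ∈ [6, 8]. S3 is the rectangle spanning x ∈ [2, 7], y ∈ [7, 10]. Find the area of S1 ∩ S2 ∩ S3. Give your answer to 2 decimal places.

3.00

The intersection is the polygon with vertices (7,8), (7,7), (4,7), (4,8).
By the shoelace formula its area is 3.00.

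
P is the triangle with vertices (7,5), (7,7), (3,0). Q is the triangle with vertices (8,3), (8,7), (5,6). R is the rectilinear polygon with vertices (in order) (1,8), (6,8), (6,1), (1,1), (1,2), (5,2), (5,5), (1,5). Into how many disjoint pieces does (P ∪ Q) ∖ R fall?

3

(P ∪ Q) ∖ R splits into 3 disjoint pieces (area 5.7198, area 0.5429, area 0.1143).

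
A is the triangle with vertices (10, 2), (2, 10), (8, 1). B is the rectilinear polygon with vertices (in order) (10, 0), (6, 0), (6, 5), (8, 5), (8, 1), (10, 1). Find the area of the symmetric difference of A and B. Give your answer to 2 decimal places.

|A| = 12, |B| = 12, |A∩B| = 4.5.
|A △ B| = |A| + |B| − 2·|A∩B| = 12 + 12 − 9 = 15.00.

15.00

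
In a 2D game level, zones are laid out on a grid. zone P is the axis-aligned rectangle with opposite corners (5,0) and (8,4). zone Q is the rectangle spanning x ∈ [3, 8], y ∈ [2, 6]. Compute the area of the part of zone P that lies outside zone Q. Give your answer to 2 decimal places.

|zone P∩zone Q|: x∈[5,8], y∈[2,4] → 3·2 = 6.
|zone P| = 12.
|zone P ∖ zone Q| = |zone P| − |zone P∩zone Q| = 12 − 6 = 6.00.

6.00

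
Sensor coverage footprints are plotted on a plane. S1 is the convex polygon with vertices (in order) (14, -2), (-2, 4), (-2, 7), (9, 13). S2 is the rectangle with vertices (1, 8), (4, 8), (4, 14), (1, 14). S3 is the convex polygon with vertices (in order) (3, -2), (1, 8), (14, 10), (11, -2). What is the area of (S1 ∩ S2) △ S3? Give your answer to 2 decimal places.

|S1 ∩ S2| = 4.3636.
|(S1 ∩ S2) ∩ S3| = 0.6923.
|(S1 ∩ S2) △ S3| = 4.3636 + 115 − 1.3846 = 117.98.

117.98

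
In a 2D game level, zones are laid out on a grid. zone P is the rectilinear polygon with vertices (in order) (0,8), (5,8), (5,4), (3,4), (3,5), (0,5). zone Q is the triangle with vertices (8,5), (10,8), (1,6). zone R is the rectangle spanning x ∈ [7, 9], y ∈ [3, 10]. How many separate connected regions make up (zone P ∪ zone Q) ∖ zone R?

(zone P ∪ zone Q) ∖ zone R splits into 2 disjoint pieces (area 20.6508, area 0.6389).

2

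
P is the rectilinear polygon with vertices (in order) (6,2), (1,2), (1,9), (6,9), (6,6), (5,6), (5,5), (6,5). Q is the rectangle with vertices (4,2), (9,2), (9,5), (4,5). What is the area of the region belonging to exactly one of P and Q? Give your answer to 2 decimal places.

37.00

|P| = 34, |Q| = 15, |P∩Q| = 6.
|P △ Q| = |P| + |Q| − 2·|P∩Q| = 34 + 15 − 12 = 37.00.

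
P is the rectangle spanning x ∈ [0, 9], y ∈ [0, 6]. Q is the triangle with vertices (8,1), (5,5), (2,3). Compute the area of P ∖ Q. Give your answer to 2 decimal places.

|P| = 54, |P∩Q| = 9.
|P ∖ Q| = |P| − |P∩Q| = 54 − 9 = 45.00.

45.00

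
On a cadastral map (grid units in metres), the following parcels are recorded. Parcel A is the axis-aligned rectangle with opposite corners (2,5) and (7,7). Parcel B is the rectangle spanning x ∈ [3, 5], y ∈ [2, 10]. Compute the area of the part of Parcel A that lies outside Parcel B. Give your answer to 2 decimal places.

6.00

|Parcel A∩Parcel B|: x∈[3,5], y∈[5,7] → 2·2 = 4.
|Parcel A| = 10.
|Parcel A ∖ Parcel B| = |Parcel A| − |Parcel A∩Parcel B| = 10 − 4 = 6.00.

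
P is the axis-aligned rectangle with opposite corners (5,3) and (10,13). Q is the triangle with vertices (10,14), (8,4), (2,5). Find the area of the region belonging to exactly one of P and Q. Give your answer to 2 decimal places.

|P| = 50, |Q| = 31, |P∩Q| = 24.8431.
|P △ Q| = |P| + |Q| − 2·|P∩Q| = 50 + 31 − 49.6861 = 31.31.

31.31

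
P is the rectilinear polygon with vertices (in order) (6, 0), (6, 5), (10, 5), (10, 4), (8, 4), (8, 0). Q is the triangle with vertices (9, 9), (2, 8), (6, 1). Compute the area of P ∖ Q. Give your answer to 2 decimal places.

|P| = 12, |P∩Q| = 3.
|P ∖ Q| = |P| − |P∩Q| = 12 − 3 = 9.00.

9.00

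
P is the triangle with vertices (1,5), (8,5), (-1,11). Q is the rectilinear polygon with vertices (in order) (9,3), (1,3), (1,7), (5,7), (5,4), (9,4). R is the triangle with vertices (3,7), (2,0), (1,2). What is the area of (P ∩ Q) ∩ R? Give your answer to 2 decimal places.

The region (P ∩ Q) ∩ R is the polygon with vertices (2.2,5), (3,7), (2.714,5).
By the shoelace formula its area is 0.51.

0.51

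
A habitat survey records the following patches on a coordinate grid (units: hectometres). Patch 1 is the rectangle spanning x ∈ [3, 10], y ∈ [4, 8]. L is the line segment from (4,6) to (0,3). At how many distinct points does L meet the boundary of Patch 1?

1

The segment meets the boundary at (3,5.25).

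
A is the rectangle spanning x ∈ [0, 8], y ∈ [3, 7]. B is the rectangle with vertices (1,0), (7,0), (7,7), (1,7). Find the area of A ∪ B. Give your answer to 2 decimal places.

50.00

By inclusion–exclusion:
Individual areas: |A| = 32, |B| = 42.
|A∩B|: x∈[1,7], y∈[3,7] → 6·4 = 24.
|A ∪ B| = 74 − 24 = 50.00.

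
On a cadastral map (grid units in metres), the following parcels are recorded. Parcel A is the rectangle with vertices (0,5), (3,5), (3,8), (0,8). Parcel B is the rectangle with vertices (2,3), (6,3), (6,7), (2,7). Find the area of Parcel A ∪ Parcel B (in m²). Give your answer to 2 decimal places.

23.00

By inclusion–exclusion:
Individual areas: |Parcel A| = 9, |Parcel B| = 16.
|Parcel A∩Parcel B|: x∈[2,3], y∈[5,7] → 1·2 = 2.
|Parcel A ∪ Parcel B| = 25 − 2 = 23.00.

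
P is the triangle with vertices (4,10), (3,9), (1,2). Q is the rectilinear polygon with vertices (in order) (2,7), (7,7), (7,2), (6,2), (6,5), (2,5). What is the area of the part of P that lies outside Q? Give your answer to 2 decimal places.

|P| = 2.5, |P∩Q| = 0.6786.
|P ∖ Q| = |P| − |P∩Q| = 2.5 − 0.6786 = 1.82.

1.82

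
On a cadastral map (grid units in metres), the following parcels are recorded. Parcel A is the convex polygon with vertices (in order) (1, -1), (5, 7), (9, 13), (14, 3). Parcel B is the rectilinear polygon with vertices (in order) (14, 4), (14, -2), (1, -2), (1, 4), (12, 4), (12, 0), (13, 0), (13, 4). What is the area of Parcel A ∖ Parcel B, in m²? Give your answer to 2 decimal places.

|Parcel A| = 79, |Parcel A∩Parcel B| = 31.0385.
|Parcel A ∖ Parcel B| = |Parcel A| − |Parcel A∩Parcel B| = 79 − 31.0385 = 47.96.

47.96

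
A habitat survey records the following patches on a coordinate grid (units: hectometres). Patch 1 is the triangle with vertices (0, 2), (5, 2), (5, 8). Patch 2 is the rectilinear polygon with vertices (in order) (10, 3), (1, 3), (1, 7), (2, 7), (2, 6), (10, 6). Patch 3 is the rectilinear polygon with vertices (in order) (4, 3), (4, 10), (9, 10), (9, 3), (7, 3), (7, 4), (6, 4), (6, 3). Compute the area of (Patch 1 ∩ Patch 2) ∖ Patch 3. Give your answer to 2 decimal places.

5.73

|Patch 1 ∩ Patch 2| = 8.7333.
|(Patch 1 ∩ Patch 2) ∩ Patch 3| = 3.
|(Patch 1 ∩ Patch 2) ∖ Patch 3| = 8.7333 − 3 = 5.73.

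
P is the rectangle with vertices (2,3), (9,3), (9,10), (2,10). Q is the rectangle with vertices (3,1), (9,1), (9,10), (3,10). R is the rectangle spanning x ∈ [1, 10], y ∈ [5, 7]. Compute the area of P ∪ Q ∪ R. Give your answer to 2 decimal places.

65.00

By inclusion–exclusion:
Individual areas: |P| = 49, |Q| = 54, |R| = 18.
|P∩Q|: x∈[3,9], y∈[3,10] → 6·7 = 42.
|P∩R|: x∈[2,9], y∈[5,7] → 7·2 = 14.
|Q∩R|: x∈[3,9], y∈[5,7] → 6·2 = 12.
|P∩Q∩R| = 12.
|P ∪ Q ∪ R| = 121 − 68 + 12 = 65.00.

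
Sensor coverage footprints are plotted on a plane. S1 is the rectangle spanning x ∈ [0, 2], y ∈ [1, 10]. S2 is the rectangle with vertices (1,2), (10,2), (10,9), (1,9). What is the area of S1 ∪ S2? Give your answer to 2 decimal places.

74.00

By inclusion–exclusion:
Individual areas: |S1| = 18, |S2| = 63.
|S1∩S2|: x∈[1,2], y∈[2,9] → 1·7 = 7.
|S1 ∪ S2| = 81 − 7 = 74.00.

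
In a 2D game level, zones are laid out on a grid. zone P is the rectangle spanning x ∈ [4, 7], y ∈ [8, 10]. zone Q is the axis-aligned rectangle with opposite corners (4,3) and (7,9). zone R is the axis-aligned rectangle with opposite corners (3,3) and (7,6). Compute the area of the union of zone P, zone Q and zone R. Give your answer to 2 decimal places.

By inclusion–exclusion:
Individual areas: |zone P| = 6, |zone Q| = 18, |zone R| = 12.
|zone P∩zone Q|: x∈[4,7], y∈[8,9] → 3·1 = 3.
|zone P∩zone R| = 0 (no overlap).
|zone Q∩zone R|: x∈[4,7], y∈[3,6] → 3·3 = 9.
|zone P∩zone Q∩zone R| = 0.
|zone P ∪ zone Q ∪ zone R| = 36 − 12 + 0 = 24.00.

24.00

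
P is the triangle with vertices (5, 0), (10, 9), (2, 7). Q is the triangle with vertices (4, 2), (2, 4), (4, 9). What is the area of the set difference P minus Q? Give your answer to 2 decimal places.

|P| = 31, |P∩Q| = 4.0977.
|P ∖ Q| = |P| − |P∩Q| = 31 − 4.0977 = 26.90.

26.90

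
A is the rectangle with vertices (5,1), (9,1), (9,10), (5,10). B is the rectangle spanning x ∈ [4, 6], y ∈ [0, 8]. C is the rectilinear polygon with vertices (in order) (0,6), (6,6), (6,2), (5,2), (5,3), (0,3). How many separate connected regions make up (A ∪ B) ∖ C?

1

(A ∪ B) ∖ C is a single connected region.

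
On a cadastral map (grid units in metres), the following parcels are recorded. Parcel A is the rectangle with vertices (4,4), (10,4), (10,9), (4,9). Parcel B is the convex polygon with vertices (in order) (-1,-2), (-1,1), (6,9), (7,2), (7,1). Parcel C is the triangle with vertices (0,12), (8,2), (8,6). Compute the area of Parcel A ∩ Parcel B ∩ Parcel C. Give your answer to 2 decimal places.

5.14

The intersection is the polygon with vertices (5.207,8.094), (6.24,7.32), (6.714,4), (6.4,4), (4.119,6.851).
By the shoelace formula its area is 5.14.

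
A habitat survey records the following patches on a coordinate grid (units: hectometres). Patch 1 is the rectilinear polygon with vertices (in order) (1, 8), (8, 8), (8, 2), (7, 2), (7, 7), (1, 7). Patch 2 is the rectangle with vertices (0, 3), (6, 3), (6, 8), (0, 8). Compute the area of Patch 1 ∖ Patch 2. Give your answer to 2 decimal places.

7.00

|Patch 1| = 12, |Patch 1∩Patch 2| = 5.
|Patch 1 ∖ Patch 2| = |Patch 1| − |Patch 1∩Patch 2| = 12 − 5 = 7.00.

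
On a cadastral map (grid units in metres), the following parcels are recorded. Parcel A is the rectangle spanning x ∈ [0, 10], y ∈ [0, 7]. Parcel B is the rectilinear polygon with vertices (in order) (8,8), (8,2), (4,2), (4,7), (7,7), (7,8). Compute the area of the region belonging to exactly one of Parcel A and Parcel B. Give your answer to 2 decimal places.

51.00

|Parcel A| = 70, |Parcel B| = 21, |Parcel A∩Parcel B| = 20.
|Parcel A △ Parcel B| = |Parcel A| + |Parcel B| − 2·|Parcel A∩Parcel B| = 70 + 21 − 40 = 51.00.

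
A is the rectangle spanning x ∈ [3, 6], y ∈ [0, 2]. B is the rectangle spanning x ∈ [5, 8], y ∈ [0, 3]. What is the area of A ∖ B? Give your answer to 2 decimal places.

4.00

|A∩B|: x∈[5,6], y∈[0,2] → 1·2 = 2.
|A| = 6.
|A ∖ B| = |A| − |A∩B| = 6 − 2 = 4.00.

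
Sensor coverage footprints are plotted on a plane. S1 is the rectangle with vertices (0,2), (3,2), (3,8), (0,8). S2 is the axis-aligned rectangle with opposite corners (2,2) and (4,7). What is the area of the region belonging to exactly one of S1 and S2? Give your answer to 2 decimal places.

|S1∩S2|: x∈[2,3], y∈[2,7] → 1·5 = 5.
|S1 △ S2| = |S1| + |S2| − 2·|S1∩S2| = 18 + 10 − 10 = 18.00.

18.00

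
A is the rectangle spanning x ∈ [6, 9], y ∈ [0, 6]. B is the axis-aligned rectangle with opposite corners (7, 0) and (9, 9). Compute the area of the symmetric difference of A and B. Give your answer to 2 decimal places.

12.00

|A∩B|: x∈[7,9], y∈[0,6] → 2·6 = 12.
|A △ B| = |A| + |B| − 2·|A∩B| = 18 + 18 − 24 = 12.00.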